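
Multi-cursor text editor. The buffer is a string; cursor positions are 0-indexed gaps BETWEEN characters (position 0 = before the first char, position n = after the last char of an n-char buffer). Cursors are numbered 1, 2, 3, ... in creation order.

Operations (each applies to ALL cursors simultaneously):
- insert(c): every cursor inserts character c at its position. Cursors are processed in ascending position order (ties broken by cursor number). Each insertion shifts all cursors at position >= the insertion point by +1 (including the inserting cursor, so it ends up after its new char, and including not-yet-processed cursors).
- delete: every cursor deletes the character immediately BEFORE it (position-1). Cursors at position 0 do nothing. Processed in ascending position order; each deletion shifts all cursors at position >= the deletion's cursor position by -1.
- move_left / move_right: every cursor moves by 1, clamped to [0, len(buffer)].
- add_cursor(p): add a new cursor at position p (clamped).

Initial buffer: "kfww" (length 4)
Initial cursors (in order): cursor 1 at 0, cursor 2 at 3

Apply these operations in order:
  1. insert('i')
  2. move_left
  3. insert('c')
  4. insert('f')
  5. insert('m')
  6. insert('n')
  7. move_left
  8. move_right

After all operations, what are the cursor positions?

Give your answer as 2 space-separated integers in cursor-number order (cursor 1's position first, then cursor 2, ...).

After op 1 (insert('i')): buffer="ikfwiw" (len 6), cursors c1@1 c2@5, authorship 1...2.
After op 2 (move_left): buffer="ikfwiw" (len 6), cursors c1@0 c2@4, authorship 1...2.
After op 3 (insert('c')): buffer="cikfwciw" (len 8), cursors c1@1 c2@6, authorship 11...22.
After op 4 (insert('f')): buffer="cfikfwcfiw" (len 10), cursors c1@2 c2@8, authorship 111...222.
After op 5 (insert('m')): buffer="cfmikfwcfmiw" (len 12), cursors c1@3 c2@10, authorship 1111...2222.
After op 6 (insert('n')): buffer="cfmnikfwcfmniw" (len 14), cursors c1@4 c2@12, authorship 11111...22222.
After op 7 (move_left): buffer="cfmnikfwcfmniw" (len 14), cursors c1@3 c2@11, authorship 11111...22222.
After op 8 (move_right): buffer="cfmnikfwcfmniw" (len 14), cursors c1@4 c2@12, authorship 11111...22222.

Answer: 4 12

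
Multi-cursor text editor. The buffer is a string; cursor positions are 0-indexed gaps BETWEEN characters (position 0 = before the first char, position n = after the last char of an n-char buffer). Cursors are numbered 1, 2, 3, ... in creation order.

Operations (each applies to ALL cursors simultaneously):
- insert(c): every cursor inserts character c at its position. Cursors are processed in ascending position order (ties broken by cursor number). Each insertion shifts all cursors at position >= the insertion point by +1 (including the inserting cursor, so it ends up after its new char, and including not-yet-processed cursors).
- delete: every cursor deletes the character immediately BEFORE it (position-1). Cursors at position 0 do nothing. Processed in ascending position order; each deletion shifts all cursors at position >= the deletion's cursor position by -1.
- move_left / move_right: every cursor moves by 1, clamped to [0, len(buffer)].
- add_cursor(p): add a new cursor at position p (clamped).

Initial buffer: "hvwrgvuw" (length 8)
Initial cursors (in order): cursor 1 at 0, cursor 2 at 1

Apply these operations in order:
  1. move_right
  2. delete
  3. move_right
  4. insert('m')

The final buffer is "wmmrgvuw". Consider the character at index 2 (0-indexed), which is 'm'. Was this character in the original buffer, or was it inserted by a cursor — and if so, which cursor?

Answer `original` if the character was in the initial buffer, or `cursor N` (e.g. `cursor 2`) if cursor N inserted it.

After op 1 (move_right): buffer="hvwrgvuw" (len 8), cursors c1@1 c2@2, authorship ........
After op 2 (delete): buffer="wrgvuw" (len 6), cursors c1@0 c2@0, authorship ......
After op 3 (move_right): buffer="wrgvuw" (len 6), cursors c1@1 c2@1, authorship ......
After op 4 (insert('m')): buffer="wmmrgvuw" (len 8), cursors c1@3 c2@3, authorship .12.....
Authorship (.=original, N=cursor N): . 1 2 . . . . .
Index 2: author = 2

Answer: cursor 2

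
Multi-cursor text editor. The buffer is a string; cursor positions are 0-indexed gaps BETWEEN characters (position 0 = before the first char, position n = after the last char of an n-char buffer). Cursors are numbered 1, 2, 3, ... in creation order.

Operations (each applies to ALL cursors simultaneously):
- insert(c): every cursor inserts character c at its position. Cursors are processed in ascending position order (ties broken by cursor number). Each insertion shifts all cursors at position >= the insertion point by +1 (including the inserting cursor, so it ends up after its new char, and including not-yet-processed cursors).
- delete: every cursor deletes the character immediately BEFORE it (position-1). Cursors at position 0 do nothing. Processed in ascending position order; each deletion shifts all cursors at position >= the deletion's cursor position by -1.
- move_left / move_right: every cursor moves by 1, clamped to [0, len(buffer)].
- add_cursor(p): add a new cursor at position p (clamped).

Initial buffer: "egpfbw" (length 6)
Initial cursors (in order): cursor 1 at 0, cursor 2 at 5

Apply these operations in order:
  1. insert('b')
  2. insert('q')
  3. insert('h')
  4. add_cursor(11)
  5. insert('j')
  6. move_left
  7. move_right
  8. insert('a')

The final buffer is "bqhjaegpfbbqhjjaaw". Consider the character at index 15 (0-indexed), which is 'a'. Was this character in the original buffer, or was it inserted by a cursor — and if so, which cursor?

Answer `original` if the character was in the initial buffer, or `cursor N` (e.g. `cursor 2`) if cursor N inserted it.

After op 1 (insert('b')): buffer="begpfbbw" (len 8), cursors c1@1 c2@7, authorship 1.....2.
After op 2 (insert('q')): buffer="bqegpfbbqw" (len 10), cursors c1@2 c2@9, authorship 11.....22.
After op 3 (insert('h')): buffer="bqhegpfbbqhw" (len 12), cursors c1@3 c2@11, authorship 111.....222.
After op 4 (add_cursor(11)): buffer="bqhegpfbbqhw" (len 12), cursors c1@3 c2@11 c3@11, authorship 111.....222.
After op 5 (insert('j')): buffer="bqhjegpfbbqhjjw" (len 15), cursors c1@4 c2@14 c3@14, authorship 1111.....22223.
After op 6 (move_left): buffer="bqhjegpfbbqhjjw" (len 15), cursors c1@3 c2@13 c3@13, authorship 1111.....22223.
After op 7 (move_right): buffer="bqhjegpfbbqhjjw" (len 15), cursors c1@4 c2@14 c3@14, authorship 1111.....22223.
After op 8 (insert('a')): buffer="bqhjaegpfbbqhjjaaw" (len 18), cursors c1@5 c2@17 c3@17, authorship 11111.....2222323.
Authorship (.=original, N=cursor N): 1 1 1 1 1 . . . . . 2 2 2 2 3 2 3 .
Index 15: author = 2

Answer: cursor 2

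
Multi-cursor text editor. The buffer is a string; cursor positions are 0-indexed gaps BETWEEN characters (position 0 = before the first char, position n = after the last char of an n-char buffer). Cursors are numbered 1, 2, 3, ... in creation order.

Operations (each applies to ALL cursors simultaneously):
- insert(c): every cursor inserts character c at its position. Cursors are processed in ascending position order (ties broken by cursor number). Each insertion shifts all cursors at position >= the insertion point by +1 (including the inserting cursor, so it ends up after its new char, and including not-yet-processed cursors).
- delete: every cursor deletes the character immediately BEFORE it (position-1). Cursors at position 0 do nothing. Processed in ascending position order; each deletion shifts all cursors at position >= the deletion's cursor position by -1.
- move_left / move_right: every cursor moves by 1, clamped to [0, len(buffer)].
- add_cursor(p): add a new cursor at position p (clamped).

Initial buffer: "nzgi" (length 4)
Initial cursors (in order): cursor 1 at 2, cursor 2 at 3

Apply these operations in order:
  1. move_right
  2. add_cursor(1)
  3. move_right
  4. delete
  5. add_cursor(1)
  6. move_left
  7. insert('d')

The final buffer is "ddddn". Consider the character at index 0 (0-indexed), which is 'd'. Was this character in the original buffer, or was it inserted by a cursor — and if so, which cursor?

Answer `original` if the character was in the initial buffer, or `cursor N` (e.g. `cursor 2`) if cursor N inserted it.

After op 1 (move_right): buffer="nzgi" (len 4), cursors c1@3 c2@4, authorship ....
After op 2 (add_cursor(1)): buffer="nzgi" (len 4), cursors c3@1 c1@3 c2@4, authorship ....
After op 3 (move_right): buffer="nzgi" (len 4), cursors c3@2 c1@4 c2@4, authorship ....
After op 4 (delete): buffer="n" (len 1), cursors c1@1 c2@1 c3@1, authorship .
After op 5 (add_cursor(1)): buffer="n" (len 1), cursors c1@1 c2@1 c3@1 c4@1, authorship .
After op 6 (move_left): buffer="n" (len 1), cursors c1@0 c2@0 c3@0 c4@0, authorship .
After op 7 (insert('d')): buffer="ddddn" (len 5), cursors c1@4 c2@4 c3@4 c4@4, authorship 1234.
Authorship (.=original, N=cursor N): 1 2 3 4 .
Index 0: author = 1

Answer: cursor 1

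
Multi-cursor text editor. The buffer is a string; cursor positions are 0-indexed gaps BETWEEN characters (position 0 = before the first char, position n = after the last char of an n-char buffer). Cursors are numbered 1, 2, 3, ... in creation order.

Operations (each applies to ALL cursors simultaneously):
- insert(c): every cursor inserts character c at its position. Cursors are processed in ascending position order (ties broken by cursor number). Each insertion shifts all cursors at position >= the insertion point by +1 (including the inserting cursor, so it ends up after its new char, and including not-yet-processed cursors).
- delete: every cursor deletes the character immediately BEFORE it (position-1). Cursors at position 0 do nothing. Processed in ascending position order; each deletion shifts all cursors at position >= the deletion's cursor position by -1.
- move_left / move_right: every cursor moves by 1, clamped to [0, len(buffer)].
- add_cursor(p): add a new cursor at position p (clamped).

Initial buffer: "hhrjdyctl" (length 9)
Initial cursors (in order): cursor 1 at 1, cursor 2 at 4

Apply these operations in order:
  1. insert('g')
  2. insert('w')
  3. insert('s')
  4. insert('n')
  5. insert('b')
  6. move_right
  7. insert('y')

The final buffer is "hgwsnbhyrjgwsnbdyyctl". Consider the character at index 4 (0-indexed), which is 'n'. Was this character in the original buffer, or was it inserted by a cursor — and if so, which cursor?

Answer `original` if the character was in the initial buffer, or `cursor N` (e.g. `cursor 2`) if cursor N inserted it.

Answer: cursor 1

Derivation:
After op 1 (insert('g')): buffer="hghrjgdyctl" (len 11), cursors c1@2 c2@6, authorship .1...2.....
After op 2 (insert('w')): buffer="hgwhrjgwdyctl" (len 13), cursors c1@3 c2@8, authorship .11...22.....
After op 3 (insert('s')): buffer="hgwshrjgwsdyctl" (len 15), cursors c1@4 c2@10, authorship .111...222.....
After op 4 (insert('n')): buffer="hgwsnhrjgwsndyctl" (len 17), cursors c1@5 c2@12, authorship .1111...2222.....
After op 5 (insert('b')): buffer="hgwsnbhrjgwsnbdyctl" (len 19), cursors c1@6 c2@14, authorship .11111...22222.....
After op 6 (move_right): buffer="hgwsnbhrjgwsnbdyctl" (len 19), cursors c1@7 c2@15, authorship .11111...22222.....
After op 7 (insert('y')): buffer="hgwsnbhyrjgwsnbdyyctl" (len 21), cursors c1@8 c2@17, authorship .11111.1..22222.2....
Authorship (.=original, N=cursor N): . 1 1 1 1 1 . 1 . . 2 2 2 2 2 . 2 . . . .
Index 4: author = 1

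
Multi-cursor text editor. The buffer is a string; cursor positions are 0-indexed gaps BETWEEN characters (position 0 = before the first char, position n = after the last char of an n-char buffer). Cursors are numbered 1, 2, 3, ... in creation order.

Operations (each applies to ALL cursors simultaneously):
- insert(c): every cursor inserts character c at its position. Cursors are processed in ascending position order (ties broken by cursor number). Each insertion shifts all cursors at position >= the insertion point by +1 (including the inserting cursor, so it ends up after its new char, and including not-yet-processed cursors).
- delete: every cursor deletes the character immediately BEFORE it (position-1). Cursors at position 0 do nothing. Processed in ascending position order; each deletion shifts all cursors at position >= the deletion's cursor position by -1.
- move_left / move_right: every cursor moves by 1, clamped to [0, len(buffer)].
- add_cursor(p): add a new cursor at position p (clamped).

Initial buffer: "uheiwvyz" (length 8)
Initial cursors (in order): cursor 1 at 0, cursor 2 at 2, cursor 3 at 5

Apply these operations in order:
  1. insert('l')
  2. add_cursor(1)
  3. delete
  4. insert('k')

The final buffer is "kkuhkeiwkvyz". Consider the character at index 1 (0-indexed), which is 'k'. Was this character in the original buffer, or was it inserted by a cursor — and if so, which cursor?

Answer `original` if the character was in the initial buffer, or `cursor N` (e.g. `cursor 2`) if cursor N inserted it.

Answer: cursor 4

Derivation:
After op 1 (insert('l')): buffer="luhleiwlvyz" (len 11), cursors c1@1 c2@4 c3@8, authorship 1..2...3...
After op 2 (add_cursor(1)): buffer="luhleiwlvyz" (len 11), cursors c1@1 c4@1 c2@4 c3@8, authorship 1..2...3...
After op 3 (delete): buffer="uheiwvyz" (len 8), cursors c1@0 c4@0 c2@2 c3@5, authorship ........
After op 4 (insert('k')): buffer="kkuhkeiwkvyz" (len 12), cursors c1@2 c4@2 c2@5 c3@9, authorship 14..2...3...
Authorship (.=original, N=cursor N): 1 4 . . 2 . . . 3 . . .
Index 1: author = 4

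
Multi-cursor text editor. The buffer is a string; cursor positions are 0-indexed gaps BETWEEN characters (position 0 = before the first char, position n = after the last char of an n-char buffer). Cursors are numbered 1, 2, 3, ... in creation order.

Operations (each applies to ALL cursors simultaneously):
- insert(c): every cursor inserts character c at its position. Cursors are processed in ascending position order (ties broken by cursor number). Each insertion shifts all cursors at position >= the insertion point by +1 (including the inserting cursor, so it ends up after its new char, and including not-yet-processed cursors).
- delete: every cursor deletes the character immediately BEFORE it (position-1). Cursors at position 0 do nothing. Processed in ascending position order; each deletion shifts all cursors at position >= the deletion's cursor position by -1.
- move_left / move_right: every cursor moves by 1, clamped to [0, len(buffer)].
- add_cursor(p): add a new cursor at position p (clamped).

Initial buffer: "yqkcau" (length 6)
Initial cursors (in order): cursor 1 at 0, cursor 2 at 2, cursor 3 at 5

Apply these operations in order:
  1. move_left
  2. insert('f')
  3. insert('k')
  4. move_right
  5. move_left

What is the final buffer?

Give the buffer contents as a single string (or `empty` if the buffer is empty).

Answer: fkyfkqkcfkau

Derivation:
After op 1 (move_left): buffer="yqkcau" (len 6), cursors c1@0 c2@1 c3@4, authorship ......
After op 2 (insert('f')): buffer="fyfqkcfau" (len 9), cursors c1@1 c2@3 c3@7, authorship 1.2...3..
After op 3 (insert('k')): buffer="fkyfkqkcfkau" (len 12), cursors c1@2 c2@5 c3@10, authorship 11.22...33..
After op 4 (move_right): buffer="fkyfkqkcfkau" (len 12), cursors c1@3 c2@6 c3@11, authorship 11.22...33..
After op 5 (move_left): buffer="fkyfkqkcfkau" (len 12), cursors c1@2 c2@5 c3@10, authorship 11.22...33..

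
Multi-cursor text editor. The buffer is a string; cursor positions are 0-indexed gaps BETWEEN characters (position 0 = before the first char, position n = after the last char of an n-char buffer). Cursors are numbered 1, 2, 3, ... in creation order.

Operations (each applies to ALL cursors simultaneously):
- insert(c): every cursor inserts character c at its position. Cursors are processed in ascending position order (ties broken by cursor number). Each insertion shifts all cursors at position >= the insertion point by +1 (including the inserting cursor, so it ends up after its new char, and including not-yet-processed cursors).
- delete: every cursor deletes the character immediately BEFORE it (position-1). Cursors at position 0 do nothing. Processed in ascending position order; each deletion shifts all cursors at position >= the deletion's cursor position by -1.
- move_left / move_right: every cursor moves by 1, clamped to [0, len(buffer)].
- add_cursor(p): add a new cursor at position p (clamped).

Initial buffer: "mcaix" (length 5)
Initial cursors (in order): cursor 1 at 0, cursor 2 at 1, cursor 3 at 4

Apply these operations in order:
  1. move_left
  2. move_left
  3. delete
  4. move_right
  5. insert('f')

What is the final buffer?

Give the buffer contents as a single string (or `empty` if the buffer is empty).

Answer: mffafix

Derivation:
After op 1 (move_left): buffer="mcaix" (len 5), cursors c1@0 c2@0 c3@3, authorship .....
After op 2 (move_left): buffer="mcaix" (len 5), cursors c1@0 c2@0 c3@2, authorship .....
After op 3 (delete): buffer="maix" (len 4), cursors c1@0 c2@0 c3@1, authorship ....
After op 4 (move_right): buffer="maix" (len 4), cursors c1@1 c2@1 c3@2, authorship ....
After op 5 (insert('f')): buffer="mffafix" (len 7), cursors c1@3 c2@3 c3@5, authorship .12.3..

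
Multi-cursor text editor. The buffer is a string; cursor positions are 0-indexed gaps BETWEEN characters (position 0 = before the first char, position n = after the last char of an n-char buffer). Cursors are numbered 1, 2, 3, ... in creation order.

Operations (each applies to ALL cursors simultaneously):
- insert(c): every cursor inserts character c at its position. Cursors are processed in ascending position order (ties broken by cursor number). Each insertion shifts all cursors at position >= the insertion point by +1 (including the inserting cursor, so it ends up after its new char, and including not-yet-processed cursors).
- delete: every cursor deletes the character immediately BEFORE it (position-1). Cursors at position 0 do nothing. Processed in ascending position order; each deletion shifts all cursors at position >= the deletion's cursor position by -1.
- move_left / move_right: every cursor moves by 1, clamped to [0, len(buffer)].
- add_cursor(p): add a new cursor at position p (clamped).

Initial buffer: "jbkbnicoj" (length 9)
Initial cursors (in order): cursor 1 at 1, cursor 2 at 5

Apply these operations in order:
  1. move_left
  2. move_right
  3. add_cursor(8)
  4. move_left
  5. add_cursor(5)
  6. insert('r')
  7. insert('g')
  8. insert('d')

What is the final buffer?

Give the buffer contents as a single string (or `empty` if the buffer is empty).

Answer: rgdjbkbrgdnrgdicrgdoj

Derivation:
After op 1 (move_left): buffer="jbkbnicoj" (len 9), cursors c1@0 c2@4, authorship .........
After op 2 (move_right): buffer="jbkbnicoj" (len 9), cursors c1@1 c2@5, authorship .........
After op 3 (add_cursor(8)): buffer="jbkbnicoj" (len 9), cursors c1@1 c2@5 c3@8, authorship .........
After op 4 (move_left): buffer="jbkbnicoj" (len 9), cursors c1@0 c2@4 c3@7, authorship .........
After op 5 (add_cursor(5)): buffer="jbkbnicoj" (len 9), cursors c1@0 c2@4 c4@5 c3@7, authorship .........
After op 6 (insert('r')): buffer="rjbkbrnricroj" (len 13), cursors c1@1 c2@6 c4@8 c3@11, authorship 1....2.4..3..
After op 7 (insert('g')): buffer="rgjbkbrgnrgicrgoj" (len 17), cursors c1@2 c2@8 c4@11 c3@15, authorship 11....22.44..33..
After op 8 (insert('d')): buffer="rgdjbkbrgdnrgdicrgdoj" (len 21), cursors c1@3 c2@10 c4@14 c3@19, authorship 111....222.444..333..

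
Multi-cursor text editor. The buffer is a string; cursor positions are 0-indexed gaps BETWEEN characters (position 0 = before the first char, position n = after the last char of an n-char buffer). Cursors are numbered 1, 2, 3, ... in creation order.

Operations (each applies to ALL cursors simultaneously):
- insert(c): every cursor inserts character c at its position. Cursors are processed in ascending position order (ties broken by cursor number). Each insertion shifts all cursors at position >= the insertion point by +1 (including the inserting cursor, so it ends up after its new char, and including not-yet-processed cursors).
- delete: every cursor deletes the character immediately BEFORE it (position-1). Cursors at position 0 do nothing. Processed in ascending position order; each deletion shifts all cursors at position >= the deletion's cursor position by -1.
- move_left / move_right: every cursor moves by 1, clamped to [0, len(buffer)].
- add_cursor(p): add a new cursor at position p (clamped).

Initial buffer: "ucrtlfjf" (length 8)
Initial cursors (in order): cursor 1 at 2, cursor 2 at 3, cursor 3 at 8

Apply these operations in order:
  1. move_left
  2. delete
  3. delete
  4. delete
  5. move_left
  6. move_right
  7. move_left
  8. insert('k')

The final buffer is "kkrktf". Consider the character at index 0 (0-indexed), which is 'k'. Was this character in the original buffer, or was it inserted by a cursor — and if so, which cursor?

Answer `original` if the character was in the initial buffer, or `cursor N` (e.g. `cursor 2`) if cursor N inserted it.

After op 1 (move_left): buffer="ucrtlfjf" (len 8), cursors c1@1 c2@2 c3@7, authorship ........
After op 2 (delete): buffer="rtlff" (len 5), cursors c1@0 c2@0 c3@4, authorship .....
After op 3 (delete): buffer="rtlf" (len 4), cursors c1@0 c2@0 c3@3, authorship ....
After op 4 (delete): buffer="rtf" (len 3), cursors c1@0 c2@0 c3@2, authorship ...
After op 5 (move_left): buffer="rtf" (len 3), cursors c1@0 c2@0 c3@1, authorship ...
After op 6 (move_right): buffer="rtf" (len 3), cursors c1@1 c2@1 c3@2, authorship ...
After op 7 (move_left): buffer="rtf" (len 3), cursors c1@0 c2@0 c3@1, authorship ...
After op 8 (insert('k')): buffer="kkrktf" (len 6), cursors c1@2 c2@2 c3@4, authorship 12.3..
Authorship (.=original, N=cursor N): 1 2 . 3 . .
Index 0: author = 1

Answer: cursor 1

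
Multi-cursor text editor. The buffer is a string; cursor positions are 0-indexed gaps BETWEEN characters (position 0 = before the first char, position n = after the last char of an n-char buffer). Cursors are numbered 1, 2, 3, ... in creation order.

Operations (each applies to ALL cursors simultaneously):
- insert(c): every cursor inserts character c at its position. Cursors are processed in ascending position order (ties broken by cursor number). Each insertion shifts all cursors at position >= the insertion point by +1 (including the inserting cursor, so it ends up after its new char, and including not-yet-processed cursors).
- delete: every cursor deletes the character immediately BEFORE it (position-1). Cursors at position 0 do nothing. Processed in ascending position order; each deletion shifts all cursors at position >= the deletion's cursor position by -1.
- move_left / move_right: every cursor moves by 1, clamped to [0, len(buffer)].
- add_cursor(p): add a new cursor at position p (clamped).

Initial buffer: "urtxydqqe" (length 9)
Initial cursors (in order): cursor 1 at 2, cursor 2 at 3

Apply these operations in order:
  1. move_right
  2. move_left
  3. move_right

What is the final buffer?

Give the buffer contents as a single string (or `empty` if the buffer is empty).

Answer: urtxydqqe

Derivation:
After op 1 (move_right): buffer="urtxydqqe" (len 9), cursors c1@3 c2@4, authorship .........
After op 2 (move_left): buffer="urtxydqqe" (len 9), cursors c1@2 c2@3, authorship .........
After op 3 (move_right): buffer="urtxydqqe" (len 9), cursors c1@3 c2@4, authorship .........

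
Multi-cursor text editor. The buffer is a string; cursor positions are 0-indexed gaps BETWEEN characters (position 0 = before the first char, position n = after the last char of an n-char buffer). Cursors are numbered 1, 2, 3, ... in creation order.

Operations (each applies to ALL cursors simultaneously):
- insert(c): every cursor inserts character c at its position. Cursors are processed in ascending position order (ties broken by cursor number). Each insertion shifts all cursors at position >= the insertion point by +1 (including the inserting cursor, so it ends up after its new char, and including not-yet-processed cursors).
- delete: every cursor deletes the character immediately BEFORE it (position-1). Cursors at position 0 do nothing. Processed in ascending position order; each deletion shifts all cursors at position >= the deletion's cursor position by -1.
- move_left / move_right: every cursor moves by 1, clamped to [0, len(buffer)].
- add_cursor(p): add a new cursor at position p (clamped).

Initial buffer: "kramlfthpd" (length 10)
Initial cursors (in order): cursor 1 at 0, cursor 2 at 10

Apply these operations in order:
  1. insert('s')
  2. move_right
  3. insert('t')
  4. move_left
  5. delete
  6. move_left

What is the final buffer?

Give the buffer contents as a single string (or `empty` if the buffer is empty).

Answer: stramlfthpdt

Derivation:
After op 1 (insert('s')): buffer="skramlfthpds" (len 12), cursors c1@1 c2@12, authorship 1..........2
After op 2 (move_right): buffer="skramlfthpds" (len 12), cursors c1@2 c2@12, authorship 1..........2
After op 3 (insert('t')): buffer="sktramlfthpdst" (len 14), cursors c1@3 c2@14, authorship 1.1.........22
After op 4 (move_left): buffer="sktramlfthpdst" (len 14), cursors c1@2 c2@13, authorship 1.1.........22
After op 5 (delete): buffer="stramlfthpdt" (len 12), cursors c1@1 c2@11, authorship 11.........2
After op 6 (move_left): buffer="stramlfthpdt" (len 12), cursors c1@0 c2@10, authorship 11.........2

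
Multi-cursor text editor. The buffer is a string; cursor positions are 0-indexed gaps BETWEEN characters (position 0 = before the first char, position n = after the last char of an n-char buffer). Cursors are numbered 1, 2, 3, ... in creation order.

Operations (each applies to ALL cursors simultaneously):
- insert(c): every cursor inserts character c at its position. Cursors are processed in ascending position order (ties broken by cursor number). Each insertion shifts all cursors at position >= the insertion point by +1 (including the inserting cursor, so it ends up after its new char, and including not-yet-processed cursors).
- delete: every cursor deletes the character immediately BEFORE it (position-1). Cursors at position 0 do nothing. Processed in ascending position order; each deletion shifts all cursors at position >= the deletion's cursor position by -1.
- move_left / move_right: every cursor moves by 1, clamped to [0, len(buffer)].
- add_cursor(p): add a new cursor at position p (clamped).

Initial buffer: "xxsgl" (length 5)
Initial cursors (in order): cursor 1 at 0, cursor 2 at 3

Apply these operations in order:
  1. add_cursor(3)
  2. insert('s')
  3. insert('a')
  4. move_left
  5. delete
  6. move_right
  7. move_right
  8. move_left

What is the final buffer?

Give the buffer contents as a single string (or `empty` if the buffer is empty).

After op 1 (add_cursor(3)): buffer="xxsgl" (len 5), cursors c1@0 c2@3 c3@3, authorship .....
After op 2 (insert('s')): buffer="sxxsssgl" (len 8), cursors c1@1 c2@6 c3@6, authorship 1...23..
After op 3 (insert('a')): buffer="saxxsssaagl" (len 11), cursors c1@2 c2@9 c3@9, authorship 11...2323..
After op 4 (move_left): buffer="saxxsssaagl" (len 11), cursors c1@1 c2@8 c3@8, authorship 11...2323..
After op 5 (delete): buffer="axxssagl" (len 8), cursors c1@0 c2@5 c3@5, authorship 1...23..
After op 6 (move_right): buffer="axxssagl" (len 8), cursors c1@1 c2@6 c3@6, authorship 1...23..
After op 7 (move_right): buffer="axxssagl" (len 8), cursors c1@2 c2@7 c3@7, authorship 1...23..
After op 8 (move_left): buffer="axxssagl" (len 8), cursors c1@1 c2@6 c3@6, authorship 1...23..

Answer: axxssagl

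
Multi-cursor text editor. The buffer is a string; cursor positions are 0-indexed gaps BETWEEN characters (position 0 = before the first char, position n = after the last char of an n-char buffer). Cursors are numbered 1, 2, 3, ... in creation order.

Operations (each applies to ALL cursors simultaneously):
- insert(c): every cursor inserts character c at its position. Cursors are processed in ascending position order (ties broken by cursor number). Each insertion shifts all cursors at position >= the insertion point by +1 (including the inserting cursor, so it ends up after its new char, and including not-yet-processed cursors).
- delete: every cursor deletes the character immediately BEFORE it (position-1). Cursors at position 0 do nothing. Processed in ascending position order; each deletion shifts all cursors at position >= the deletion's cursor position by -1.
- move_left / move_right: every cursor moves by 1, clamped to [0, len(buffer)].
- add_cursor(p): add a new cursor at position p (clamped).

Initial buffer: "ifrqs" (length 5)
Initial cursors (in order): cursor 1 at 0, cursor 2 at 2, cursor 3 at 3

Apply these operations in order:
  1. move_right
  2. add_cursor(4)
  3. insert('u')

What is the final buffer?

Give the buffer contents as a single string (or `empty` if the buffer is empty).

After op 1 (move_right): buffer="ifrqs" (len 5), cursors c1@1 c2@3 c3@4, authorship .....
After op 2 (add_cursor(4)): buffer="ifrqs" (len 5), cursors c1@1 c2@3 c3@4 c4@4, authorship .....
After op 3 (insert('u')): buffer="iufruquus" (len 9), cursors c1@2 c2@5 c3@8 c4@8, authorship .1..2.34.

Answer: iufruquus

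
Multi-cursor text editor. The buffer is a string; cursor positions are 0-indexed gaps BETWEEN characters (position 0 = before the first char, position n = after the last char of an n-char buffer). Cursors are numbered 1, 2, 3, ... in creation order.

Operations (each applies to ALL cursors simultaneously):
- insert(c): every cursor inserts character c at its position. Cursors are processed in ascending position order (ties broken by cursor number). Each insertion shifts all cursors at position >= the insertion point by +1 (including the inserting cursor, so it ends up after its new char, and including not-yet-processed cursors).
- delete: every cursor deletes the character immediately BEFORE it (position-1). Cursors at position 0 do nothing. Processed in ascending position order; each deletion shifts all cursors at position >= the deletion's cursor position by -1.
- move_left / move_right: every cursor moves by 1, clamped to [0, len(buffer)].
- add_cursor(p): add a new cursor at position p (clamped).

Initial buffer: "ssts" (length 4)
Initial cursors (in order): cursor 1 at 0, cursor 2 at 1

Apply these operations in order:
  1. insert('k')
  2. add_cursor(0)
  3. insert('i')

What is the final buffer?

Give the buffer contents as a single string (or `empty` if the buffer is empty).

After op 1 (insert('k')): buffer="ksksts" (len 6), cursors c1@1 c2@3, authorship 1.2...
After op 2 (add_cursor(0)): buffer="ksksts" (len 6), cursors c3@0 c1@1 c2@3, authorship 1.2...
After op 3 (insert('i')): buffer="ikiskists" (len 9), cursors c3@1 c1@3 c2@6, authorship 311.22...

Answer: ikiskists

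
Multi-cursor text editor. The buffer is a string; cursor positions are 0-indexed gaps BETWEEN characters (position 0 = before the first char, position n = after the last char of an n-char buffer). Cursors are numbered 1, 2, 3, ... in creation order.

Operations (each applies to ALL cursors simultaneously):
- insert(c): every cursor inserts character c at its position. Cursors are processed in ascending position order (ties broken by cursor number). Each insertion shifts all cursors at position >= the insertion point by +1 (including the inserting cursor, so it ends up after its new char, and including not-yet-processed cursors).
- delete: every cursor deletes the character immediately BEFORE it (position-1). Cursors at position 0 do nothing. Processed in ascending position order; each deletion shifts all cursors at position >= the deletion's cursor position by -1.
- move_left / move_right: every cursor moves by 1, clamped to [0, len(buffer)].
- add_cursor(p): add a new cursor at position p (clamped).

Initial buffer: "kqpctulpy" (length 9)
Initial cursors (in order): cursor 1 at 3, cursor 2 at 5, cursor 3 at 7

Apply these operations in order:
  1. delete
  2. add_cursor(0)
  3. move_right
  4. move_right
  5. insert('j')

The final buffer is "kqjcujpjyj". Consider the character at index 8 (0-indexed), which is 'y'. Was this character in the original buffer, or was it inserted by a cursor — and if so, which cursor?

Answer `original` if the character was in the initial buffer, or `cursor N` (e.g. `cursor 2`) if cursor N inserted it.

Answer: original

Derivation:
After op 1 (delete): buffer="kqcupy" (len 6), cursors c1@2 c2@3 c3@4, authorship ......
After op 2 (add_cursor(0)): buffer="kqcupy" (len 6), cursors c4@0 c1@2 c2@3 c3@4, authorship ......
After op 3 (move_right): buffer="kqcupy" (len 6), cursors c4@1 c1@3 c2@4 c3@5, authorship ......
After op 4 (move_right): buffer="kqcupy" (len 6), cursors c4@2 c1@4 c2@5 c3@6, authorship ......
After op 5 (insert('j')): buffer="kqjcujpjyj" (len 10), cursors c4@3 c1@6 c2@8 c3@10, authorship ..4..1.2.3
Authorship (.=original, N=cursor N): . . 4 . . 1 . 2 . 3
Index 8: author = original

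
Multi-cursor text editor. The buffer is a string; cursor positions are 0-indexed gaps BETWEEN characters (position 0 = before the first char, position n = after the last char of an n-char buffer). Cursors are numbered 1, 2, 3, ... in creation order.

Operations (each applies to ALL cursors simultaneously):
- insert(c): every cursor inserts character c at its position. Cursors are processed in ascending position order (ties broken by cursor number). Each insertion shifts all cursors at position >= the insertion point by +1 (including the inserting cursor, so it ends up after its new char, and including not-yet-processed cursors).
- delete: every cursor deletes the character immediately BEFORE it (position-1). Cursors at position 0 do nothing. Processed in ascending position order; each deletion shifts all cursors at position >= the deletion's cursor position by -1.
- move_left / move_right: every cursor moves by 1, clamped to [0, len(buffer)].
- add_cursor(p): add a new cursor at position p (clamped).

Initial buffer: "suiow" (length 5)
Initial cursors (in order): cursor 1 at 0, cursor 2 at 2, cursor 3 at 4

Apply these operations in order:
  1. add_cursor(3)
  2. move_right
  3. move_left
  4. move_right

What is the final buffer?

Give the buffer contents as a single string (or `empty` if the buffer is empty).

After op 1 (add_cursor(3)): buffer="suiow" (len 5), cursors c1@0 c2@2 c4@3 c3@4, authorship .....
After op 2 (move_right): buffer="suiow" (len 5), cursors c1@1 c2@3 c4@4 c3@5, authorship .....
After op 3 (move_left): buffer="suiow" (len 5), cursors c1@0 c2@2 c4@3 c3@4, authorship .....
After op 4 (move_right): buffer="suiow" (len 5), cursors c1@1 c2@3 c4@4 c3@5, authorship .....

Answer: suiow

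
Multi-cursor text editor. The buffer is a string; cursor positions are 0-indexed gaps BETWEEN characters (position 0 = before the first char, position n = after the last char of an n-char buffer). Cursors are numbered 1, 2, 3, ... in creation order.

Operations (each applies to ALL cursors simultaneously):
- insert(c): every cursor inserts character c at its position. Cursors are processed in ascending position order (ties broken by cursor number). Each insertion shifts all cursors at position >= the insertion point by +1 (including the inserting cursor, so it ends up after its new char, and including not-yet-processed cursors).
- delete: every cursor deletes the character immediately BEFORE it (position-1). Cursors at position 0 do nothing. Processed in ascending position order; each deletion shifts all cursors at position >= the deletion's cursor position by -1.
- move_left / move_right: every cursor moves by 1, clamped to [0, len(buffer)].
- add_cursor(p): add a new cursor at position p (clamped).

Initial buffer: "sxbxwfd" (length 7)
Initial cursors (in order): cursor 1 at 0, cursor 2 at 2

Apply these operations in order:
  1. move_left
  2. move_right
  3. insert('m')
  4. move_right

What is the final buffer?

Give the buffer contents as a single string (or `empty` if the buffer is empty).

Answer: smxmbxwfd

Derivation:
After op 1 (move_left): buffer="sxbxwfd" (len 7), cursors c1@0 c2@1, authorship .......
After op 2 (move_right): buffer="sxbxwfd" (len 7), cursors c1@1 c2@2, authorship .......
After op 3 (insert('m')): buffer="smxmbxwfd" (len 9), cursors c1@2 c2@4, authorship .1.2.....
After op 4 (move_right): buffer="smxmbxwfd" (len 9), cursors c1@3 c2@5, authorship .1.2.....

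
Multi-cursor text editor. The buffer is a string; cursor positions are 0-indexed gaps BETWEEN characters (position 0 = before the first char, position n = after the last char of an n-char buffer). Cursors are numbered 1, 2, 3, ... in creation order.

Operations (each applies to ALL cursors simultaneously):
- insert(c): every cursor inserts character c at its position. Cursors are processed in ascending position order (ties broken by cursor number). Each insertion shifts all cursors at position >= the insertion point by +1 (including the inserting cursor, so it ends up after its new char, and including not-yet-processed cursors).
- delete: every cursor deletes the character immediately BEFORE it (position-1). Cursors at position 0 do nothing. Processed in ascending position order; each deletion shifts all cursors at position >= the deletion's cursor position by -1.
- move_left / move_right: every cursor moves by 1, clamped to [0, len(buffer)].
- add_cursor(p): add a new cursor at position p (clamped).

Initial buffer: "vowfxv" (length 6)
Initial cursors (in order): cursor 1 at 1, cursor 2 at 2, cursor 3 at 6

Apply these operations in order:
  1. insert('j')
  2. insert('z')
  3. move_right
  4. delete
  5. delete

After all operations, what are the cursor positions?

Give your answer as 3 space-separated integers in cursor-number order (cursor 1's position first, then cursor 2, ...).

Answer: 2 3 6

Derivation:
After op 1 (insert('j')): buffer="vjojwfxvj" (len 9), cursors c1@2 c2@4 c3@9, authorship .1.2....3
After op 2 (insert('z')): buffer="vjzojzwfxvjz" (len 12), cursors c1@3 c2@6 c3@12, authorship .11.22....33
After op 3 (move_right): buffer="vjzojzwfxvjz" (len 12), cursors c1@4 c2@7 c3@12, authorship .11.22....33
After op 4 (delete): buffer="vjzjzfxvj" (len 9), cursors c1@3 c2@5 c3@9, authorship .1122...3
After op 5 (delete): buffer="vjjfxv" (len 6), cursors c1@2 c2@3 c3@6, authorship .12...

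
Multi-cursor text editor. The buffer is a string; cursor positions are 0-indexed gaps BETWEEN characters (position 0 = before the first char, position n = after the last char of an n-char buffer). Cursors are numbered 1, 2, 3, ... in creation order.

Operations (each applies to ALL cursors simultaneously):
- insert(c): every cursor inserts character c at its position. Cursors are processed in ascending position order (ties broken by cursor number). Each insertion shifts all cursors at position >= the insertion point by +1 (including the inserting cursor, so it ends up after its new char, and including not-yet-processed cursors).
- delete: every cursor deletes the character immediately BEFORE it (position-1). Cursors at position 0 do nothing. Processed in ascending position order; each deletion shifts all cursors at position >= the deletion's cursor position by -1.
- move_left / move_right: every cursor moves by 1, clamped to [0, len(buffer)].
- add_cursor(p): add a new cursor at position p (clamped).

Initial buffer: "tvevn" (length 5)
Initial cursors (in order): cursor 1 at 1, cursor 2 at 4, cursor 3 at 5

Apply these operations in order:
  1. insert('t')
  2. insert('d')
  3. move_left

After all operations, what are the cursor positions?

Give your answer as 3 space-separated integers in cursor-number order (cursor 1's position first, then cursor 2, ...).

Answer: 2 7 10

Derivation:
After op 1 (insert('t')): buffer="ttvevtnt" (len 8), cursors c1@2 c2@6 c3@8, authorship .1...2.3
After op 2 (insert('d')): buffer="ttdvevtdntd" (len 11), cursors c1@3 c2@8 c3@11, authorship .11...22.33
After op 3 (move_left): buffer="ttdvevtdntd" (len 11), cursors c1@2 c2@7 c3@10, authorship .11...22.33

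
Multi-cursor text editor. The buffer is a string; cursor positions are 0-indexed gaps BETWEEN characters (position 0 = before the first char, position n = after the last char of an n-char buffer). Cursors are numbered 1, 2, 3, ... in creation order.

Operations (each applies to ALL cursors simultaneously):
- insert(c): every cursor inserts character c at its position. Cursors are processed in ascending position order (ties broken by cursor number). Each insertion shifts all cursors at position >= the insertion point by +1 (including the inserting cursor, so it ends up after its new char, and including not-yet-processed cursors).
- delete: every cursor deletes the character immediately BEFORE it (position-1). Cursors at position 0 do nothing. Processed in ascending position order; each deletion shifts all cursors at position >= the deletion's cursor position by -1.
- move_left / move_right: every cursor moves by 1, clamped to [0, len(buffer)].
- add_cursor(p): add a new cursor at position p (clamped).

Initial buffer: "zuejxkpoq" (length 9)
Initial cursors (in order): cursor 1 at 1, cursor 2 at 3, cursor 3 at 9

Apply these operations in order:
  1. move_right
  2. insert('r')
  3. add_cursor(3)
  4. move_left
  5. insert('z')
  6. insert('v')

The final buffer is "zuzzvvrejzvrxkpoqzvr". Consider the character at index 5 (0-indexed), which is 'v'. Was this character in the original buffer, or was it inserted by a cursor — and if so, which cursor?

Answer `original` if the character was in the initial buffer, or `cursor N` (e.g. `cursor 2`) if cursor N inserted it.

After op 1 (move_right): buffer="zuejxkpoq" (len 9), cursors c1@2 c2@4 c3@9, authorship .........
After op 2 (insert('r')): buffer="zurejrxkpoqr" (len 12), cursors c1@3 c2@6 c3@12, authorship ..1..2.....3
After op 3 (add_cursor(3)): buffer="zurejrxkpoqr" (len 12), cursors c1@3 c4@3 c2@6 c3@12, authorship ..1..2.....3
After op 4 (move_left): buffer="zurejrxkpoqr" (len 12), cursors c1@2 c4@2 c2@5 c3@11, authorship ..1..2.....3
After op 5 (insert('z')): buffer="zuzzrejzrxkpoqzr" (len 16), cursors c1@4 c4@4 c2@8 c3@15, authorship ..141..22.....33
After op 6 (insert('v')): buffer="zuzzvvrejzvrxkpoqzvr" (len 20), cursors c1@6 c4@6 c2@11 c3@19, authorship ..14141..222.....333
Authorship (.=original, N=cursor N): . . 1 4 1 4 1 . . 2 2 2 . . . . . 3 3 3
Index 5: author = 4

Answer: cursor 4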